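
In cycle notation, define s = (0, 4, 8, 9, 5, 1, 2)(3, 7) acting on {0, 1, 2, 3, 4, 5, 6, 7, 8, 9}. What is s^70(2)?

2

2 lies in the 7-cycle (0, 4, 8, 9, 5, 1, 2).
On a 7-cycle, s^7 is the identity, so s^70 = s^0 there (70 ≡ 0 mod 7).
So s^70(2) = 2.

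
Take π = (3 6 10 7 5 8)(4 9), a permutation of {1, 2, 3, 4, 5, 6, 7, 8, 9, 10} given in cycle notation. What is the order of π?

The disjoint cycles have lengths 6, 2, 1, 1.
The order of π is the least common multiple of its cycle lengths: lcm(6, 2) = 6.

6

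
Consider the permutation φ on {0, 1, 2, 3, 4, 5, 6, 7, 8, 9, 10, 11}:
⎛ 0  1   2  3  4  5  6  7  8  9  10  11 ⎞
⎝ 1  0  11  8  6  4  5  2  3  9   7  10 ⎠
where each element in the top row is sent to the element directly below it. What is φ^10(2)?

10

Tracing 2 → 11 → … returns to 2 after 4 steps, so 2 lies in a 4-cycle (2 11 10 7).
Powers repeat with period 4 on this cycle, and 10 mod 4 = 2, so φ^10(2) = φ^2(2).
Stepping 2 places around the cycle: 2 → 11 → 10.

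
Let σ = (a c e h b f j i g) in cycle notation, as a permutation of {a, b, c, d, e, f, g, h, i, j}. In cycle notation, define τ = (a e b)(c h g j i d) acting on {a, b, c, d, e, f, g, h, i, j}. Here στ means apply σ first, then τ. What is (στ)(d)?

c

(στ)(d) = τ(σ(d)). σ(d) = d, then τ(d) = c. So (στ)(d) = c.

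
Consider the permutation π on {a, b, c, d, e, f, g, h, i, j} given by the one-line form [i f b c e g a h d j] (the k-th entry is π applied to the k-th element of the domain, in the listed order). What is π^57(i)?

Tracing i → d → … returns to i after 7 steps, so i lies in a 7-cycle (a, i, d, c, b, f, g).
On a 7-cycle, π^7 is the identity, so π^57 = π^1 there (57 ≡ 1 mod 7).
Stepping 1 place around the cycle: i → d.

d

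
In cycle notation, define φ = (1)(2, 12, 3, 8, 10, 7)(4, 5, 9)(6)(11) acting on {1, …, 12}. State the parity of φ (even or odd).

The cycle lengths are 6, 3, 1, 1, 1.
A cycle is odd iff its length is even; φ has 1 even-length cycle, so sgn(φ) = (−1)^1 and φ is odd.

odd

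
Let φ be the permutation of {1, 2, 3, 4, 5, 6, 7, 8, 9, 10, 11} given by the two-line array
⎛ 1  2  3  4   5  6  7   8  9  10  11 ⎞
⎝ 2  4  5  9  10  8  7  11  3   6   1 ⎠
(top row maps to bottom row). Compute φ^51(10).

Tracing 10 → 6 → … returns to 10 after 10 steps, so 10 lies in a 10-cycle (1 2 4 9 3 5 10 6 8 11).
Powers repeat with period 10 on this cycle, and 51 mod 10 = 1, so φ^51(10) = φ^1(10).
Stepping 1 place around the cycle: 10 → 6.

6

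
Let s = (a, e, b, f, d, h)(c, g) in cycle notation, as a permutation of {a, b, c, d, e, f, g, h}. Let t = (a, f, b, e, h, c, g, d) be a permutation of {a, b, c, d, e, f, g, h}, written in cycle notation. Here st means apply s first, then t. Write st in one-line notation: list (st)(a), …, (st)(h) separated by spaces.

(st)(x) = t(s(x)). Computing each image: t(s(a)) = t(e) = h, t(s(b)) = t(f) = b, t(s(c)) = t(g) = d, t(s(d)) = t(h) = c, t(s(e)) = t(b) = e, t(s(f)) = t(d) = a, t(s(g)) = t(c) = g, t(s(h)) = t(a) = f.
Hence st = [h b d c e a g f].

h b d c e a g f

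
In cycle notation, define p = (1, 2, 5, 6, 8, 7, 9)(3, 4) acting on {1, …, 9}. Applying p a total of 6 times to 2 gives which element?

1

2 lies in the 7-cycle (1, 2, 5, 6, 8, 7, 9).
Advancing 6 steps from 2: 2 → 5 → 6 → 8 → 7 → 9 → 1.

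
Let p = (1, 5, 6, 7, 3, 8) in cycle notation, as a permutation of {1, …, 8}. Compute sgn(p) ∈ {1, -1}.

The cycle lengths are 6, 1, 1.
A cycle is odd iff its length is even; p has 1 even-length cycle, so sgn(p) = (−1)^1 and p is odd.

-1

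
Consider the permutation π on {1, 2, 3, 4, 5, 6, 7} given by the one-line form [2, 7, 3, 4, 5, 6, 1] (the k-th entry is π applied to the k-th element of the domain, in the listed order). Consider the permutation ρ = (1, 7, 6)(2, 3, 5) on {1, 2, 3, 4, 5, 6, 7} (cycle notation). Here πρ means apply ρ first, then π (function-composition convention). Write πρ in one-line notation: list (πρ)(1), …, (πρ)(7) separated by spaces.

For each element, apply ρ then π: 1 → 7 → 1; 2 → 3 → 3; 3 → 5 → 5; 4 → 4 → 4; 5 → 2 → 7; 6 → 1 → 2; 7 → 6 → 6.
Collecting the images, πρ = [1 3 5 4 7 2 6].

1 3 5 4 7 2 6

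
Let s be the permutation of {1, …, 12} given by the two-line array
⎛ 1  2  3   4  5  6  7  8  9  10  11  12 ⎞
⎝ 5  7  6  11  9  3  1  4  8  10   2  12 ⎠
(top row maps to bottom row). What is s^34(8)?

Tracing 8 → 4 → … returns to 8 after 8 steps, so 8 lies in an 8-cycle (1 5 9 8 4 11 2 7).
On an 8-cycle, s^8 is the identity, so s^34 = s^2 there (34 ≡ 2 mod 8).
Advancing 2 steps from 8: 8 → 4 → 11.

11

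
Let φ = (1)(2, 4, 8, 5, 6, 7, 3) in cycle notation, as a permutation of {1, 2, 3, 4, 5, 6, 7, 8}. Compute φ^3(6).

6 lies in the 7-cycle (2, 4, 8, 5, 6, 7, 3).
Advancing 3 steps from 6: 6 → 7 → 3 → 2.

2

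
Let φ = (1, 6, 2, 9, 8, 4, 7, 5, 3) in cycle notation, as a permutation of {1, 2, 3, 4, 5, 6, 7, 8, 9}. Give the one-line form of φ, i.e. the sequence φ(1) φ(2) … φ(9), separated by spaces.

6 9 1 7 3 2 5 4 8

Image by image: 1↦6, 2↦9, 3↦1, 4↦7, 5↦3, 6↦2, 7↦5, 8↦4, 9↦8.
Listing these in domain order gives 6 9 1 7 3 2 5 4 8.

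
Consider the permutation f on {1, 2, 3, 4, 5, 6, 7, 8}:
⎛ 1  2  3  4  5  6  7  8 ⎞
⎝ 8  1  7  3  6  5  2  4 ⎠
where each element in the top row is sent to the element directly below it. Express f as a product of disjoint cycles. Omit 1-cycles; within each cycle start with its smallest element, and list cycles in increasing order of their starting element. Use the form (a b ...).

(1 8 4 3 7 2)(5 6)

From 1: 1 → 8 → 4 → 3 → 7 → 2 → 1, closing the cycle (1 8 4 3 7 2).
Continuing from each remaining unvisited element yields (1 8 4 3 7 2)(5 6).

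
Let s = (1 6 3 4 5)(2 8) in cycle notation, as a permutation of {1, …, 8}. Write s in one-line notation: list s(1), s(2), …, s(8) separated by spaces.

6 8 4 5 1 3 7 2

Each element maps to the next entry in its cycle (wrapping to the front): 1→6, 2→8, 3→4, 4→5, 5→1, 6→3, 7→7, 8→2.
So the one-line form is 6 8 4 5 1 3 7 2.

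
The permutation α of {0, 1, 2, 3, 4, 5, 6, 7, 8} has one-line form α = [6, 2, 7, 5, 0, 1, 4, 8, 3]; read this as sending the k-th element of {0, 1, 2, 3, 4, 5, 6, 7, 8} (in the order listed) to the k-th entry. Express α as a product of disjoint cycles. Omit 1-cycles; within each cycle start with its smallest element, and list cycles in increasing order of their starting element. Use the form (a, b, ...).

(0, 6, 4)(1, 2, 7, 8, 3, 5)

From 0: 0 → 6 → 4 → 0, closing the cycle (0, 6, 4).
Continuing from each remaining unvisited element yields (0, 6, 4)(1, 2, 7, 8, 3, 5).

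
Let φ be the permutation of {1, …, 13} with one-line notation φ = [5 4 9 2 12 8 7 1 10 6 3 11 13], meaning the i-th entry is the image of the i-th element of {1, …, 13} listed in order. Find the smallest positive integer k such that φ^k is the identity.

Decomposing into disjoint cycles gives cycle lengths 9, 2, 1, 1.
The order is lcm(9, 2) = 18.

18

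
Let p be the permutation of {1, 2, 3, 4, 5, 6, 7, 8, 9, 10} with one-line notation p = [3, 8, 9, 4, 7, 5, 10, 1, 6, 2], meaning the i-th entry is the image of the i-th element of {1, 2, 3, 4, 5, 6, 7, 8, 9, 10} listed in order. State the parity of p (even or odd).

even

In disjoint-cycle form the cycle lengths are 9, 1.
A cycle is odd iff its length is even; p has 0 even-length cycles, so sgn(p) = (−1)^0 and p is even.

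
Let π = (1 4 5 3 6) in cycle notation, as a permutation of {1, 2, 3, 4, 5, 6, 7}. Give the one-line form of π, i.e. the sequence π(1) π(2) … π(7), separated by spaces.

Image by image: 1↦4, 2↦2, 3↦6, 4↦5, 5↦3, 6↦1, 7↦7.
Listing these in domain order gives 4 2 6 5 3 1 7.

4 2 6 5 3 1 7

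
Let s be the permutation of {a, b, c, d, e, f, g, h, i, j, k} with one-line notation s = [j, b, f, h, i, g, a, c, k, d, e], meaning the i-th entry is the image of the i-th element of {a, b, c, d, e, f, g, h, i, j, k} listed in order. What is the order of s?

21

Writing s as disjoint cycles, the cycle lengths are 7, 3, 1.
The order of s is the least common multiple of its cycle lengths: lcm(7, 3) = 21.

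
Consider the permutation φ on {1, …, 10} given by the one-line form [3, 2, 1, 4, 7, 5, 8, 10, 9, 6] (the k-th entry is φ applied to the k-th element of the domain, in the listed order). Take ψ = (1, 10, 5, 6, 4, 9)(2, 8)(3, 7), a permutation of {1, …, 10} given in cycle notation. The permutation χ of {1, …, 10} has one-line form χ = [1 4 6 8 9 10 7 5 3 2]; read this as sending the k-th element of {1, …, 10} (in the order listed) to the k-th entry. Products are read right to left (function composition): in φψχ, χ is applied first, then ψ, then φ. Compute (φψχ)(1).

6

Chase 1: χ(1) = 1; ψ(1) = 10; φ(10) = 6. Hence (φψχ)(1) = 6.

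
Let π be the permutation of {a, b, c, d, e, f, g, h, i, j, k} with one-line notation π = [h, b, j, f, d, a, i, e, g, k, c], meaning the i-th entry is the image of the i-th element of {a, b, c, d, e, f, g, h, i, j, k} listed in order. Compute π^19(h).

a

Tracing h → e → … returns to h after 5 steps, so h lies in a 5-cycle (a h e d f).
Since the cycle has length 5, π^19 acts on it the same as π^4 (19 mod 5 = 4).
Stepping 4 places around the cycle: h → e → d → f → a.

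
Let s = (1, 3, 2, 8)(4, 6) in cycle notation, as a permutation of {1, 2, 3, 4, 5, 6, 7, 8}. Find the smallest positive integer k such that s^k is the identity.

The disjoint cycles have lengths 4, 2, 1, 1.
The order of s is the least common multiple of its cycle lengths: lcm(4, 2) = 4.

4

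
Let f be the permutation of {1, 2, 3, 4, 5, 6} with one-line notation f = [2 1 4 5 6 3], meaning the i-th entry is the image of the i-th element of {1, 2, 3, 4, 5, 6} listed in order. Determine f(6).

3

6 is element number 6 of the domain, and entry number 6 of the one-line form is 3, so f(6) = 3.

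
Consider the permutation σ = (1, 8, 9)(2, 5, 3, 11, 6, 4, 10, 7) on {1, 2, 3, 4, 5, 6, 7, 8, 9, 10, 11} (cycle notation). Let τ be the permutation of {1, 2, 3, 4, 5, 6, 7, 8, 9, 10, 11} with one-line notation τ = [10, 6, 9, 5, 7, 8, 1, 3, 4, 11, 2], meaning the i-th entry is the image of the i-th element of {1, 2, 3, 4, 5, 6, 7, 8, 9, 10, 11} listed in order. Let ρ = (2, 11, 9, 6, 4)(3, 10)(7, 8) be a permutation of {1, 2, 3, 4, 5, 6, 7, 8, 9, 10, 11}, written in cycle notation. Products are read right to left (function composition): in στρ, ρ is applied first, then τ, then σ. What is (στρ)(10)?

Apply the permutations in order: ρ(10) = 3, then τ(3) = 9, then σ(9) = 1. So (στρ)(10) = 1.

1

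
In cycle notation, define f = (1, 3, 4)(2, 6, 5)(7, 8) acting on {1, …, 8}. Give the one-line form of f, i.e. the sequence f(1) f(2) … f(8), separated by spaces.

3 6 4 1 2 5 8 7

Image by image: 1→3, 2→6, 3→4, 4→1, 5→2, 6→5, 7→8, 8→7.
So the one-line form is 3 6 4 1 2 5 8 7.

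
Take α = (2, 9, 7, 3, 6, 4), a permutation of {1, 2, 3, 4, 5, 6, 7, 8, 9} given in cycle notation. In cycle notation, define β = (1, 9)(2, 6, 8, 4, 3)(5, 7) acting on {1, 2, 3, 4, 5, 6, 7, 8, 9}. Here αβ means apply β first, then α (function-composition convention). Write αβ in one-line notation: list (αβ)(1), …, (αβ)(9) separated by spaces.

For each element, apply β then α: 1 → 9 → 7; 2 → 6 → 4; 3 → 2 → 9; 4 → 3 → 6; 5 → 7 → 3; 6 → 8 → 8; 7 → 5 → 5; 8 → 4 → 2; 9 → 1 → 1.
So αβ in one-line form is 7 4 9 6 3 8 5 2 1.

7 4 9 6 3 8 5 2 1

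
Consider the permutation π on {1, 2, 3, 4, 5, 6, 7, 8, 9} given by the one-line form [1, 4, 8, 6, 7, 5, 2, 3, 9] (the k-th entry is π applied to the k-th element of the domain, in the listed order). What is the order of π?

10

The disjoint-cycle form of π has cycle lengths 5, 2, 1, 1.
The order of π is the least common multiple of its cycle lengths: lcm(5, 2) = 10.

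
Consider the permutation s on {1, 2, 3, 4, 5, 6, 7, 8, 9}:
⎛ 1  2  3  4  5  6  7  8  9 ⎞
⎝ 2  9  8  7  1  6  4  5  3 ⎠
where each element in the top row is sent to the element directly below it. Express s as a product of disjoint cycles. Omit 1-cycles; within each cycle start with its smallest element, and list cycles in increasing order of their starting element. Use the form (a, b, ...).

(1, 2, 9, 3, 8, 5)(4, 7)

Iterating s from 1 gives 1 → 2 → 9 → 3 → 8 → 5 → 1; that is the 6-cycle (1, 2, 9, 3, 8, 5).
Repeating from the next unused element and collecting all non-trivial cycles gives (1, 2, 9, 3, 8, 5)(4, 7).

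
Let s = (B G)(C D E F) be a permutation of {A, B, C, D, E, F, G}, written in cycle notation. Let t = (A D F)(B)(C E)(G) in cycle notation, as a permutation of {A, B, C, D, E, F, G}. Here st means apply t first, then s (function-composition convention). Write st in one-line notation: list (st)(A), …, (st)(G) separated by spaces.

E G F C D A B

For each element, apply t then s: A → D → E; B → B → G; C → E → F; D → F → C; E → C → D; F → A → A; G → G → B.
Collecting the images, st = [E G F C D A B].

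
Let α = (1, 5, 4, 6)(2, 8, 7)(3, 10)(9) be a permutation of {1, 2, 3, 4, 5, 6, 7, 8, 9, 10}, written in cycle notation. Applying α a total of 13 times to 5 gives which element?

4

5 lies in the 4-cycle (1, 5, 4, 6).
Since the cycle has length 4, α^13 acts on it the same as α^1 (13 mod 4 = 1).
Stepping 1 place around the cycle: 5 → 4.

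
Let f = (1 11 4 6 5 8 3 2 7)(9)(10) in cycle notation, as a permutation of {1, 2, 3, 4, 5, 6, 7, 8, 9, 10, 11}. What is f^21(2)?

11

2 lies in the 9-cycle (1 11 4 6 5 8 3 2 7).
Powers repeat with period 9 on this cycle, and 21 mod 9 = 3, so f^21(2) = f^3(2).
Stepping 3 places around the cycle: 2 → 7 → 1 → 11.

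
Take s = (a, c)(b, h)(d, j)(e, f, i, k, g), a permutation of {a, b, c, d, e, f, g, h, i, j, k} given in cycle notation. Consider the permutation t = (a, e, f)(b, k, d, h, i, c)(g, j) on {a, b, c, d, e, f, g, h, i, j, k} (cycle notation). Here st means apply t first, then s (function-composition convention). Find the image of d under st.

b

t(d) = h, then s(h) = b; composing gives (st)(d) = b.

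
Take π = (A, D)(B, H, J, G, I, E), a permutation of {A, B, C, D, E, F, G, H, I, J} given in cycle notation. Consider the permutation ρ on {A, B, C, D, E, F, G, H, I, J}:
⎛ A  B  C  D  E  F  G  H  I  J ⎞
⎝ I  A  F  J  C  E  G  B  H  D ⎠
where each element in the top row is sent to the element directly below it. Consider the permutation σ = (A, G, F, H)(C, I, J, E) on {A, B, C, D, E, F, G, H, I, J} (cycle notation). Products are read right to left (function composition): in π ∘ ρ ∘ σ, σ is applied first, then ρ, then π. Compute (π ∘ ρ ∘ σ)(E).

F

Chase E: σ(E) = C; ρ(C) = F; π(F) = F. Hence (π ∘ ρ ∘ σ)(E) = F.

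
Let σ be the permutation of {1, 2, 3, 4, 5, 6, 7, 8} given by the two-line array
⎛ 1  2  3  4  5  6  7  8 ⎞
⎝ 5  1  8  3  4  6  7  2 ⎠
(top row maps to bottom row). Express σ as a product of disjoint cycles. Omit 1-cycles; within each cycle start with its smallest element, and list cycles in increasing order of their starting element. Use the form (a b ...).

(1 5 4 3 8 2)

Iterating σ from 1 gives 1 → 5 → 4 → 3 → 8 → 2 → 1; that is the 6-cycle (1 5 4 3 8 2).
Continuing from each remaining unvisited element yields (1 5 4 3 8 2).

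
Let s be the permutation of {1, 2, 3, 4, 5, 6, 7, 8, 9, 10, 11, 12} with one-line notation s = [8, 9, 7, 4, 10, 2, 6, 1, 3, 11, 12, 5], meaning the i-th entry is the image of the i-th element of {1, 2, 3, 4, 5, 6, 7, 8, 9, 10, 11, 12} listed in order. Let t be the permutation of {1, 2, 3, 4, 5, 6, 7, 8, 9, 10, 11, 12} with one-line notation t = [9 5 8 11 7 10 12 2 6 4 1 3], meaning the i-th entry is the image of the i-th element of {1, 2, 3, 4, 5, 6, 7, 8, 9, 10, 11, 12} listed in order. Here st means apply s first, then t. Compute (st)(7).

10

s(7) = 6, then t(6) = 10; composing gives (st)(7) = 10.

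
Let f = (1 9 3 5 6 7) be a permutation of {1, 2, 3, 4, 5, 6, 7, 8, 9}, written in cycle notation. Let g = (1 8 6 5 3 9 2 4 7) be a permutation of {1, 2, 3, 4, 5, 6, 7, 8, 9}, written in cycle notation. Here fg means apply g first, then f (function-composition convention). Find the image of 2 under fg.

(fg)(2) = f(g(2)). g(2) = 4, then f(4) = 4. So (fg)(2) = 4.

4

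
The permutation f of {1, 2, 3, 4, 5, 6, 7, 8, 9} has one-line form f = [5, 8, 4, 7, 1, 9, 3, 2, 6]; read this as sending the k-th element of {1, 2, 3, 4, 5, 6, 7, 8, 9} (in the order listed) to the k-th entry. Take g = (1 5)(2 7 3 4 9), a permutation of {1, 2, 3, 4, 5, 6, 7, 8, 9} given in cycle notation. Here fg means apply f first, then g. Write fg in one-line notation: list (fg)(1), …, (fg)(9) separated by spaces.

1 8 9 3 5 2 4 7 6

(fg)(x) = g(f(x)). Computing each image: g(f(1)) = g(5) = 1, g(f(2)) = g(8) = 8, g(f(3)) = g(4) = 9, g(f(4)) = g(7) = 3, g(f(5)) = g(1) = 5, g(f(6)) = g(9) = 2, g(f(7)) = g(3) = 4, g(f(8)) = g(2) = 7, g(f(9)) = g(6) = 6.
Hence fg = [1 8 9 3 5 2 4 7 6].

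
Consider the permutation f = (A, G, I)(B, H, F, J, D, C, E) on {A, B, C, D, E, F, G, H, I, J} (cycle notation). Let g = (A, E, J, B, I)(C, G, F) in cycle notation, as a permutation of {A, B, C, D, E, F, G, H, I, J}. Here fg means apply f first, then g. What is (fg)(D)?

(fg)(D) = g(f(D)). f(D) = C, then g(C) = G. So (fg)(D) = G.

G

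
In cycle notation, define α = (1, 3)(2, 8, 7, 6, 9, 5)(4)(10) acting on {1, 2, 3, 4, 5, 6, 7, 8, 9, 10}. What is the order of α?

6

The disjoint cycles have lengths 6, 2, 1, 1.
The order of α is the least common multiple of its cycle lengths: lcm(6, 2) = 6.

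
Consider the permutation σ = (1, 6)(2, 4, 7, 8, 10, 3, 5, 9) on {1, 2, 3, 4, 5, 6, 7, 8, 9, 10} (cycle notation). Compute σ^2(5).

2

5 lies in the 8-cycle (2, 4, 7, 8, 10, 3, 5, 9).
Advancing 2 steps from 5: 5 → 9 → 2.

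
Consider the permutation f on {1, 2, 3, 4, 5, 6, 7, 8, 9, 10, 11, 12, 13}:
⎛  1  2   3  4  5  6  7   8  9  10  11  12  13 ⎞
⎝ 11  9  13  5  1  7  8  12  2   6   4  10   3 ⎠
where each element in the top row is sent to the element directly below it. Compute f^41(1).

Tracing 1 → 11 → … returns to 1 after 4 steps, so 1 lies in a 4-cycle (1 11 4 5).
Since the cycle has length 4, f^41 acts on it the same as f^1 (41 mod 4 = 1).
Advancing 1 step from 1: 1 → 11.

11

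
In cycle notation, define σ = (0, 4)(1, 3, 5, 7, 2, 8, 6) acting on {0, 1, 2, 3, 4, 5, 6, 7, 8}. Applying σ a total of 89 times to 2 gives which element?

2 lies in the 7-cycle (1, 3, 5, 7, 2, 8, 6).
Powers repeat with period 7 on this cycle, and 89 mod 7 = 5, so σ^89(2) = σ^5(2).
Advancing 5 steps from 2: 2 → 8 → 6 → 1 → 3 → 5.

5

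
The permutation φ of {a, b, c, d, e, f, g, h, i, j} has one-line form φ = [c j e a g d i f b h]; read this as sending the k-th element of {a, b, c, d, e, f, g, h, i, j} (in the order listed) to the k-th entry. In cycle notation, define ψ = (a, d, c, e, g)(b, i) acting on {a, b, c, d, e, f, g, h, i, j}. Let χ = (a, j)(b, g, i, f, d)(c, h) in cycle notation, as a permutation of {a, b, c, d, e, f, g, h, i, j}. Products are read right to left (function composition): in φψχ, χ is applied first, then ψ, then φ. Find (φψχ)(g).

j

Apply the permutations in order: χ(g) = i, then ψ(i) = b, then φ(b) = j. So (φψχ)(g) = j.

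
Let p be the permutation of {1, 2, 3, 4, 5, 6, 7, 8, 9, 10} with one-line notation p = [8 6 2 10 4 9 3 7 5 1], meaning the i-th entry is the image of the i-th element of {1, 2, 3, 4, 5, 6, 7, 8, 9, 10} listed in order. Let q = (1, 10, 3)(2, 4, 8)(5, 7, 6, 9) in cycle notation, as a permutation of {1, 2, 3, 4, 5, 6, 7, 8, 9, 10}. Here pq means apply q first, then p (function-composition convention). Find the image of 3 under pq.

q(3) = 1, then p(1) = 8; composing gives (pq)(3) = 8.

8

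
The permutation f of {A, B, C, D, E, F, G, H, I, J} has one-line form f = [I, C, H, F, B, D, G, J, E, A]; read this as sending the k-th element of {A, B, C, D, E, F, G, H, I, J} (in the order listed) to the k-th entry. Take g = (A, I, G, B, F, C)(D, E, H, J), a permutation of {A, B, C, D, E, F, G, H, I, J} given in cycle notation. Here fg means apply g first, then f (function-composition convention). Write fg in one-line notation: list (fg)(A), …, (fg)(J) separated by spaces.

E D I B J H C A G F

Chase each element through g then f: A → I → E; B → F → D; C → A → I; D → E → B; E → H → J; F → C → H; G → B → C; H → J → A; I → G → G; J → D → F.
So fg in one-line form is E D I B J H C A G F.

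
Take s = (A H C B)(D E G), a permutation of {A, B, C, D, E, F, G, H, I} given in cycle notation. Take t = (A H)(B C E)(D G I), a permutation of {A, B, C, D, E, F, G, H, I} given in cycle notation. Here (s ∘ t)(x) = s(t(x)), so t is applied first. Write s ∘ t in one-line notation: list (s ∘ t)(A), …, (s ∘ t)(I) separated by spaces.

C B G D A F I H E

Chase each element through t then s: A → H → C; B → C → B; C → E → G; D → G → D; E → B → A; F → F → F; G → I → I; H → A → H; I → D → E.
Collecting the images, s ∘ t = [C B G D A F I H E].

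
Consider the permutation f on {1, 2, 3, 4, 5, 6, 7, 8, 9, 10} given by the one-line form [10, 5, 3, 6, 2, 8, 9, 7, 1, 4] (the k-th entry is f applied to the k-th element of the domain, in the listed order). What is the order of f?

14

Writing f as disjoint cycles, the cycle lengths are 7, 2, 1.
The order is lcm(7, 2) = 14.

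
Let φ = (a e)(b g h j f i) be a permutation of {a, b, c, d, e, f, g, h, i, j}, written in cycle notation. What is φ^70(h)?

b

h lies in the 6-cycle (b g h j f i).
Since the cycle has length 6, φ^70 acts on it the same as φ^4 (70 mod 6 = 4).
Advancing 4 steps from h: h → j → f → i → b.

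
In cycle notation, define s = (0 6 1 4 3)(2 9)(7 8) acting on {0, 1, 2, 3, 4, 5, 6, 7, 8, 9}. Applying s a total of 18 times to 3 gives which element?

1

3 lies in the 5-cycle (0 6 1 4 3).
Since the cycle has length 5, s^18 acts on it the same as s^3 (18 mod 5 = 3).
Advancing 3 steps from 3: 3 → 0 → 6 → 1.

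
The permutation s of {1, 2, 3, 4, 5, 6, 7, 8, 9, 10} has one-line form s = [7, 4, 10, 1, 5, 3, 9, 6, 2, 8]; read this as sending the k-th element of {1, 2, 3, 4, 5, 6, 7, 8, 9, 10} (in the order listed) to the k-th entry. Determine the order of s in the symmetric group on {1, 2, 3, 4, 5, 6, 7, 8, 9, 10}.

Writing s as disjoint cycles, the cycle lengths are 5, 4, 1.
The order is lcm(5, 4) = 20.

20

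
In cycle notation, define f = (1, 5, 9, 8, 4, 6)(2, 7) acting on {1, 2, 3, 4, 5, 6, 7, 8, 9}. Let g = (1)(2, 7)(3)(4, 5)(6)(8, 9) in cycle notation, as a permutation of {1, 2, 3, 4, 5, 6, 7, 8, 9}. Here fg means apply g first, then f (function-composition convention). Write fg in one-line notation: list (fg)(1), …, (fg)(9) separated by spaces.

(fg)(x) = f(g(x)). Computing each image: f(g(1)) = f(1) = 5, f(g(2)) = f(7) = 2, f(g(3)) = f(3) = 3, f(g(4)) = f(5) = 9, f(g(5)) = f(4) = 6, f(g(6)) = f(6) = 1, f(g(7)) = f(2) = 7, f(g(8)) = f(9) = 8, f(g(9)) = f(8) = 4.
Hence fg = [5 2 3 9 6 1 7 8 4].

5 2 3 9 6 1 7 8 4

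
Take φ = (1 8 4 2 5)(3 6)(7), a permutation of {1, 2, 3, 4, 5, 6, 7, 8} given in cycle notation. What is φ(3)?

6

In the cycle (3 6), 3 is followed by 6, so φ(3) = 6.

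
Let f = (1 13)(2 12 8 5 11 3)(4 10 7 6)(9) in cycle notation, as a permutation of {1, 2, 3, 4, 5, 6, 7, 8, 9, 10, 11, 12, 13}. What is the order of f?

12

The disjoint cycles have lengths 6, 4, 2, 1.
The order of f is the least common multiple of its cycle lengths: lcm(6, 4, 2) = 12.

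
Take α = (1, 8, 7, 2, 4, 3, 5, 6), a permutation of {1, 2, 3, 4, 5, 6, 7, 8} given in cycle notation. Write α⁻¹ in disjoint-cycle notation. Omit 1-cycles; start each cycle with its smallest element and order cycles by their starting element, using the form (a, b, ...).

Inverting a permutation written in cycle notation just reverses the order within every cycle.
After reversing and putting each cycle's least element first, α⁻¹ = (1, 6, 5, 3, 4, 2, 7, 8).

(1, 6, 5, 3, 4, 2, 7, 8)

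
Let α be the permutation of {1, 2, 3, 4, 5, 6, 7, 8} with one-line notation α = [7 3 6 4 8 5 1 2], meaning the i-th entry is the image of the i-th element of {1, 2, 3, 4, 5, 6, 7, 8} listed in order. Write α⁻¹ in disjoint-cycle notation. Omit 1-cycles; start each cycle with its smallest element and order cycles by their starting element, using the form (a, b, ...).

The cycle decomposition of α is (1, 7)(2, 3, 6, 5, 8).
Reversing each cycle (and rotating so the smallest element leads) gives α⁻¹ = (1, 7)(2, 8, 5, 6, 3).

(1, 7)(2, 8, 5, 6, 3)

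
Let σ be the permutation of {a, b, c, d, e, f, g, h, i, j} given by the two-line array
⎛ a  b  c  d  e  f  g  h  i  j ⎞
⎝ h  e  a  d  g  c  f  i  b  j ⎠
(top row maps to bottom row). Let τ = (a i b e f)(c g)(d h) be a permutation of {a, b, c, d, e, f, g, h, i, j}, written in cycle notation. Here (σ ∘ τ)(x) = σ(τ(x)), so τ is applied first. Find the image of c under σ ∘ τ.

f

(σ ∘ τ)(c) = σ(τ(c)). τ(c) = g, then σ(g) = f. So (σ ∘ τ)(c) = f.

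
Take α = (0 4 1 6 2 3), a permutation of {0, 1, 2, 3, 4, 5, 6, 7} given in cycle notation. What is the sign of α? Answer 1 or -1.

-1

The cycle lengths are 6, 1, 1.
A cycle is odd iff its length is even; α has 1 even-length cycle, so sgn(α) = (−1)^1 and α is odd.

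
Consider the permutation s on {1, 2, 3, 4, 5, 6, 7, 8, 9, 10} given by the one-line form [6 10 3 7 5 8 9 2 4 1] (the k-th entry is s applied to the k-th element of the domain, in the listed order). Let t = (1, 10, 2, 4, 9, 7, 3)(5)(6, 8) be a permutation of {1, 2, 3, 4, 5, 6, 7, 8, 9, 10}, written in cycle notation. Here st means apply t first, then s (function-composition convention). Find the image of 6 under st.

2

First apply t: t(6) = 8, then s(8) = 2. Thus (st)(6) = 2.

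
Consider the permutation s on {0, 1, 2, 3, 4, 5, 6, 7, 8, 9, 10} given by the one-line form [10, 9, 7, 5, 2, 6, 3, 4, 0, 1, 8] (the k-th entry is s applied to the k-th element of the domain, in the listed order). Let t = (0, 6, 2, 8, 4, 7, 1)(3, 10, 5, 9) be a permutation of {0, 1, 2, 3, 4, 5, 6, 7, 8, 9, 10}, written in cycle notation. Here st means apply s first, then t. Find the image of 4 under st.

s(4) = 2, then t(2) = 8; composing gives (st)(4) = 8.

8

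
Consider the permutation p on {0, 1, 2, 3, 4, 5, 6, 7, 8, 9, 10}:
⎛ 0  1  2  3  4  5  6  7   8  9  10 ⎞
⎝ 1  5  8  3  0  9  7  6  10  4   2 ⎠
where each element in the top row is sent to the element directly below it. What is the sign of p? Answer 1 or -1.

-1

In disjoint-cycle form the cycle lengths are 5, 3, 2, 1.
A cycle of length ℓ contributes ℓ−1 transpositions, so p is a product of 4 + 2 + 1 = 7 transpositions — odd.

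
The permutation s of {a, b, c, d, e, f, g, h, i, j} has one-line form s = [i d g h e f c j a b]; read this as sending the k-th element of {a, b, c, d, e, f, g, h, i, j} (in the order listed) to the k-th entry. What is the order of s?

Decomposing into disjoint cycles gives cycle lengths 4, 2, 2, 1, 1.
Since disjoint cycles commute, ord(s) = lcm(4, 2, 2) = 4.

4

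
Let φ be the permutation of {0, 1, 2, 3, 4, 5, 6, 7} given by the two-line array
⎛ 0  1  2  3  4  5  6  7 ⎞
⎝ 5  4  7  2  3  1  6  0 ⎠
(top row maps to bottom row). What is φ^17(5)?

Tracing 5 → 1 → … returns to 5 after 7 steps, so 5 lies in a 7-cycle (0, 5, 1, 4, 3, 2, 7).
Powers repeat with period 7 on this cycle, and 17 mod 7 = 3, so φ^17(5) = φ^3(5).
Advancing 3 steps from 5: 5 → 1 → 4 → 3.

3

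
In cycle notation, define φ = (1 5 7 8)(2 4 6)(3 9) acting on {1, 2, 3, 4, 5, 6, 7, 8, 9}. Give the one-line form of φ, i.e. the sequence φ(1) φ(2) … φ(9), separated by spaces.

5 4 9 6 7 2 8 1 3

Image by image: 1↦5, 2↦4, 3↦9, 4↦6, 5↦7, 6↦2, 7↦8, 8↦1, 9↦3.
So the one-line form is 5 4 9 6 7 2 8 1 3.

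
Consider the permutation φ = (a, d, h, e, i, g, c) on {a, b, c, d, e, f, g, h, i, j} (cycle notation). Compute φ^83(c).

c lies in the 7-cycle (a, d, h, e, i, g, c).
On a 7-cycle, φ^7 is the identity, so φ^83 = φ^6 there (83 ≡ 6 mod 7).
Stepping 6 places around the cycle: c → a → d → h → e → i → g.

g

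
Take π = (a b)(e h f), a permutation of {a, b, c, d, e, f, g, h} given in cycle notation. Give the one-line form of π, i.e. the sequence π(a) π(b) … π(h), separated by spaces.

Each element maps to the next entry in its cycle (wrapping to the front): a↦b, b↦a, c↦c, d↦d, e↦h, f↦e, g↦g, h↦f.
So the one-line form is b a c d h e g f.

b a c d h e g f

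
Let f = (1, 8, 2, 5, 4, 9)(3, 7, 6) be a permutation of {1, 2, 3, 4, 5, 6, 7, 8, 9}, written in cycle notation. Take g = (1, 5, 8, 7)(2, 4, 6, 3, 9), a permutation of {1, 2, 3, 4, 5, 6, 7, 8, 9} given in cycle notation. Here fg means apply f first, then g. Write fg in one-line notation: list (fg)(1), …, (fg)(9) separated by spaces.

(fg)(x) = g(f(x)). Computing each image: g(f(1)) = g(8) = 7, g(f(2)) = g(5) = 8, g(f(3)) = g(7) = 1, g(f(4)) = g(9) = 2, g(f(5)) = g(4) = 6, g(f(6)) = g(3) = 9, g(f(7)) = g(6) = 3, g(f(8)) = g(2) = 4, g(f(9)) = g(1) = 5.
Hence fg = [7 8 1 2 6 9 3 4 5].

7 8 1 2 6 9 3 4 5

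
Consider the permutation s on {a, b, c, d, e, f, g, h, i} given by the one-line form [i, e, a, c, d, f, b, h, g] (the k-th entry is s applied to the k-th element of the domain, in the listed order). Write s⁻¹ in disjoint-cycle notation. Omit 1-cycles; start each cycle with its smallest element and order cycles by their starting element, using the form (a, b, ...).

(a, c, d, e, b, g, i)

First write s in disjoint cycles: (a, i, g, b, e, d, c).
The inverse reverses every cycle; in canonical form, s⁻¹ = (a, c, d, e, b, g, i).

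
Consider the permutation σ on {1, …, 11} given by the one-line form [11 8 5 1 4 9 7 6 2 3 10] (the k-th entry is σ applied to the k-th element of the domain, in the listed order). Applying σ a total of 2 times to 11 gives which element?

Tracing 11 → 10 → … returns to 11 after 6 steps, so 11 lies in a 6-cycle (1 11 10 3 5 4).
Stepping 2 places around the cycle: 11 → 10 → 3.

3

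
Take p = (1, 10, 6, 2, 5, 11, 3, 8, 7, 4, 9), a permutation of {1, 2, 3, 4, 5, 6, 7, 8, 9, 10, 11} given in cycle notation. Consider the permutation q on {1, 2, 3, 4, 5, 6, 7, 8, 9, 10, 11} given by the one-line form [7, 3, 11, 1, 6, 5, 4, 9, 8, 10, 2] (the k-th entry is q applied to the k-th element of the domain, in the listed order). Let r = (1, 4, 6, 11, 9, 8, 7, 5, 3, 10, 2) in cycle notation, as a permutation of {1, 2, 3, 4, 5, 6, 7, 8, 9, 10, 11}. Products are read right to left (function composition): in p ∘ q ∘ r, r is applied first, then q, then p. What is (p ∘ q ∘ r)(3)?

Chase 3: r(3) = 10; q(10) = 10; p(10) = 6. Hence (p ∘ q ∘ r)(3) = 6.

6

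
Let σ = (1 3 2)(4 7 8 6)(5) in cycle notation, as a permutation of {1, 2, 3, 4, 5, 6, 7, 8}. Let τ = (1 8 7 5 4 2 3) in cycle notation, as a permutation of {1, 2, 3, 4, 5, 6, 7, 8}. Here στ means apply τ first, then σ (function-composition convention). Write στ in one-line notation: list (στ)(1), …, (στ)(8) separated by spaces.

Chase each element through τ then σ: 1 → 8 → 6; 2 → 3 → 2; 3 → 1 → 3; 4 → 2 → 1; 5 → 4 → 7; 6 → 6 → 4; 7 → 5 → 5; 8 → 7 → 8.
So στ in one-line form is 6 2 3 1 7 4 5 8.

6 2 3 1 7 4 5 8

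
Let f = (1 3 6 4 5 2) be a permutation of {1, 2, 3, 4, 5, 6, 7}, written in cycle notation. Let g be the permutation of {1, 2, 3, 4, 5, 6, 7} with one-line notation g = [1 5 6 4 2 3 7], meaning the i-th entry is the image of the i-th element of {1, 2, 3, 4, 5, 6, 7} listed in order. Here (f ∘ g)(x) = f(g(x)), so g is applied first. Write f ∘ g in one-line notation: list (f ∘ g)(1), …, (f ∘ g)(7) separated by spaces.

3 2 4 5 1 6 7

(f ∘ g)(x) = f(g(x)). Computing each image: f(g(1)) = f(1) = 3, f(g(2)) = f(5) = 2, f(g(3)) = f(6) = 4, f(g(4)) = f(4) = 5, f(g(5)) = f(2) = 1, f(g(6)) = f(3) = 6, f(g(7)) = f(7) = 7.
Hence f ∘ g = [3 2 4 5 1 6 7].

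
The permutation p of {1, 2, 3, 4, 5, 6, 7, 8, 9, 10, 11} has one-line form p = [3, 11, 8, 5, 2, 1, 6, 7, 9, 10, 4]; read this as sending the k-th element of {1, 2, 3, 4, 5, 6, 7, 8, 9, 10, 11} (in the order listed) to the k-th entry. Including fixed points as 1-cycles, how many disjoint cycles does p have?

4

The cycle decomposition is (1, 3, 8, 7, 6)(2, 11, 4, 5)(9)(10), which has 4 cycles (counting 1-cycles).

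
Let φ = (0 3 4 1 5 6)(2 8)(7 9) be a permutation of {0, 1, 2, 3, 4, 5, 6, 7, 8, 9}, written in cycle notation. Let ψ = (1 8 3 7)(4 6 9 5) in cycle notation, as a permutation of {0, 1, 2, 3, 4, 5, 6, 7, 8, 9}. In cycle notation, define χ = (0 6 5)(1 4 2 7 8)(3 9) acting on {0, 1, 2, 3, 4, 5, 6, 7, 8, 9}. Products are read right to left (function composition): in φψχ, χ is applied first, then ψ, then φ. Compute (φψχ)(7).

Chase 7: χ(7) = 8; ψ(8) = 3; φ(3) = 4. Hence (φψχ)(7) = 4.

4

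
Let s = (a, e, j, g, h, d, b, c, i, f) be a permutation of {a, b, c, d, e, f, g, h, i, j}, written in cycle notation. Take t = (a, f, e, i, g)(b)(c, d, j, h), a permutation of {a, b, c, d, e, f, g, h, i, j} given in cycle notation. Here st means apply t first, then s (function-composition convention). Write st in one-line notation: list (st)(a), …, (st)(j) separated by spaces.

a c b g f j e i h d

For each element, apply t then s: a → f → a; b → b → c; c → d → b; d → j → g; e → i → f; f → e → j; g → a → e; h → c → i; i → g → h; j → h → d.
So st in one-line form is a c b g f j e i h d.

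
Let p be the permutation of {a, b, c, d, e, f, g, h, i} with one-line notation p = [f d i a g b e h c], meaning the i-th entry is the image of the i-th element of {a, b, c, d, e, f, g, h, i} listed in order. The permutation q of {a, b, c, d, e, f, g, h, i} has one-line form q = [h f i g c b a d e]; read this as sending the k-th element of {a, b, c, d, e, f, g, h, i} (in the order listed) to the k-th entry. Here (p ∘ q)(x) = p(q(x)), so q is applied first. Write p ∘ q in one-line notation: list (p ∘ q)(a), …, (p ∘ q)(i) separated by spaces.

Chase each element through q then p: a → h → h; b → f → b; c → i → c; d → g → e; e → c → i; f → b → d; g → a → f; h → d → a; i → e → g.
So p ∘ q in one-line form is h b c e i d f a g.

h b c e i d f a g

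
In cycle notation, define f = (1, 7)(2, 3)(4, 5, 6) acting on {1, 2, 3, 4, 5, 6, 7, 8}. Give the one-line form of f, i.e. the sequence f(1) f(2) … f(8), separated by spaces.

Image by image: 1→7, 2→3, 3→2, 4→5, 5→6, 6→4, 7→1, 8→8.
So the one-line form is 7 3 2 5 6 4 1 8.

7 3 2 5 6 4 1 8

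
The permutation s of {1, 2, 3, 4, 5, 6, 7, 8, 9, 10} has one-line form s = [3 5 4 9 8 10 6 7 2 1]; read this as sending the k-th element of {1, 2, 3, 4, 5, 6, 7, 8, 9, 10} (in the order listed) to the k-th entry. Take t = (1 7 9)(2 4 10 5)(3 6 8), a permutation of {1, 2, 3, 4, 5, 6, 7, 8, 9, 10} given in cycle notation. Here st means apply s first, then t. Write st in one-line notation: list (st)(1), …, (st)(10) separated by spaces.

6 2 10 1 3 5 8 9 4 7

(st)(x) = t(s(x)). Computing each image: t(s(1)) = t(3) = 6, t(s(2)) = t(5) = 2, t(s(3)) = t(4) = 10, t(s(4)) = t(9) = 1, t(s(5)) = t(8) = 3, t(s(6)) = t(10) = 5, t(s(7)) = t(6) = 8, t(s(8)) = t(7) = 9, t(s(9)) = t(2) = 4, t(s(10)) = t(1) = 7.
Hence st = [6 2 10 1 3 5 8 9 4 7].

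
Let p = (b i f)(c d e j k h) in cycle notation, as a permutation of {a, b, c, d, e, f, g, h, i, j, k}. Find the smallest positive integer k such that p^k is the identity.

6

The cycle type of p is (6, 3, 1, 1).
Since disjoint cycles commute, ord(p) = lcm(6, 3) = 6.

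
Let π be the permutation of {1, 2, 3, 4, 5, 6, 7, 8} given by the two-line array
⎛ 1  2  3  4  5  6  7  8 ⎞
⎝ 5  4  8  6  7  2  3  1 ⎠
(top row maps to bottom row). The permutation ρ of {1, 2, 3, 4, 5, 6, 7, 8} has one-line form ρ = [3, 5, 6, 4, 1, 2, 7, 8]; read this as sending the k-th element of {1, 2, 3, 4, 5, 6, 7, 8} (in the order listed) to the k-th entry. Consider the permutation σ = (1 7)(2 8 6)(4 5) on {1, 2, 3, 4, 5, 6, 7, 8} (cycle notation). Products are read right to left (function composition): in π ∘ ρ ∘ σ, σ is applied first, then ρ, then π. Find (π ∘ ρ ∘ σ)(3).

2

(π ∘ ρ ∘ σ)(3) = π(ρ(σ(3))). σ(3) = 3, then ρ(3) = 6, then π(6) = 2, so the result is 2.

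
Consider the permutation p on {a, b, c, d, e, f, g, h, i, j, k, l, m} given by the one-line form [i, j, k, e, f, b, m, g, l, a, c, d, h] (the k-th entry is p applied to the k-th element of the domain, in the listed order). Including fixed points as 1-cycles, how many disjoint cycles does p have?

The cycle decomposition is (a, i, l, d, e, f, b, j)(c, k)(g, m, h), which has 3 cycles (counting 1-cycles).

3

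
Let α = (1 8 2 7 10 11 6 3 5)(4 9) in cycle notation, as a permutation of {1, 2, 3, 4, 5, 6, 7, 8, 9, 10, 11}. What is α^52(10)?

2

10 lies in the 9-cycle (1 8 2 7 10 11 6 3 5).
Powers repeat with period 9 on this cycle, and 52 mod 9 = 7, so α^52(10) = α^7(10).
Stepping 7 places around the cycle: 10 → 11 → 6 → 3 → 5 → 1 → 8 → 2.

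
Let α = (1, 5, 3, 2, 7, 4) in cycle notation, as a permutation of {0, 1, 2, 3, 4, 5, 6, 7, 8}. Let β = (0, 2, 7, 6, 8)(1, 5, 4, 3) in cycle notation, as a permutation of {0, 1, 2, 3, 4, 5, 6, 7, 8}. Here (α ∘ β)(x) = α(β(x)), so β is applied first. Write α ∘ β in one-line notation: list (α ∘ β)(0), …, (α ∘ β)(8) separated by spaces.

(α ∘ β)(x) = α(β(x)). Computing each image: α(β(0)) = α(2) = 7, α(β(1)) = α(5) = 3, α(β(2)) = α(7) = 4, α(β(3)) = α(1) = 5, α(β(4)) = α(3) = 2, α(β(5)) = α(4) = 1, α(β(6)) = α(8) = 8, α(β(7)) = α(6) = 6, α(β(8)) = α(0) = 0.
Hence α ∘ β = [7 3 4 5 2 1 8 6 0].

7 3 4 5 2 1 8 6 0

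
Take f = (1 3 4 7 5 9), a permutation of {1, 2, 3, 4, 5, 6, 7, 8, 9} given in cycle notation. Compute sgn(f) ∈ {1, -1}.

-1

The cycle lengths are 6, 1, 1, 1.
A cycle of length ℓ contributes ℓ−1 transpositions, so f is a product of 5 transpositions — odd.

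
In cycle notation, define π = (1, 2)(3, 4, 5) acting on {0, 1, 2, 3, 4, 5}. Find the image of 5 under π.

5 appears in (3, 4, 5); the next entry (wrapping around) is 3.

3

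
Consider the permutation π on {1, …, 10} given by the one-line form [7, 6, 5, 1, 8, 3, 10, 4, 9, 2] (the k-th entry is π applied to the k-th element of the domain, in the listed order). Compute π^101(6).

Tracing 6 → 3 → … returns to 6 after 9 steps, so 6 lies in a 9-cycle (1, 7, 10, 2, 6, 3, 5, 8, 4).
Since the cycle has length 9, π^101 acts on it the same as π^2 (101 mod 9 = 2).
Stepping 2 places around the cycle: 6 → 3 → 5.

5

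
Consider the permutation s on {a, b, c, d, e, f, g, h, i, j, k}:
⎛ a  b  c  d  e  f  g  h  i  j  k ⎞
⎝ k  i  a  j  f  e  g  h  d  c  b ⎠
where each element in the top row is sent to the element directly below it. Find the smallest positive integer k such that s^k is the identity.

Writing s as disjoint cycles, the cycle lengths are 7, 2, 1, 1.
Since disjoint cycles commute, ord(s) = lcm(7, 2) = 14.

14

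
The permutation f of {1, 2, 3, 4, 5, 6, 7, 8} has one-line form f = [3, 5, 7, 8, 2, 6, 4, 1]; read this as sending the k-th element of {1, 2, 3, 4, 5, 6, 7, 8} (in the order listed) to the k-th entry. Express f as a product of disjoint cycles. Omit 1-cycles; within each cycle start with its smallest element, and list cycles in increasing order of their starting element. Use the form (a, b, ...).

Start at 1 and follow images: 1 → 3 → 7 → 4 → 8 → 1, giving the cycle (1, 3, 7, 4, 8).
Continuing from each remaining unvisited element yields (1, 3, 7, 4, 8)(2, 5).

(1, 3, 7, 4, 8)(2, 5)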